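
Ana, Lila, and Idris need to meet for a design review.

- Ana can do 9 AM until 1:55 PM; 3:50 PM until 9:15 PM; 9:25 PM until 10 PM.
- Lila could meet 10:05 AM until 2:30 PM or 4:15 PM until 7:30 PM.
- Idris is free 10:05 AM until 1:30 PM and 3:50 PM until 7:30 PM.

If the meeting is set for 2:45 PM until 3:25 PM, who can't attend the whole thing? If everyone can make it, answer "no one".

Ana, Idris, Lila

Ana: not fully free for 14:45-15:25. Lila: not fully free for 14:45-15:25. Idris: not fully free for 14:45-15:25.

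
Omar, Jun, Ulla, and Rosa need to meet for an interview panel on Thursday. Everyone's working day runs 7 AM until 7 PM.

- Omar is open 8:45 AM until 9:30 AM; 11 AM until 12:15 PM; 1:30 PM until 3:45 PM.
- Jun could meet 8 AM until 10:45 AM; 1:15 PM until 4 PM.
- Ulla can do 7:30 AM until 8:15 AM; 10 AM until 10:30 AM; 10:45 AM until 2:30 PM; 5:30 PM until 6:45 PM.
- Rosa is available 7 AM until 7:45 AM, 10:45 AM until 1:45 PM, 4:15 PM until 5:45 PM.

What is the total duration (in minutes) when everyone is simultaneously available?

15

Omar ∩ Jun: 08:45-09:30, 13:30-15:45.
Omar ∩ Jun ∩ Ulla: 13:30-14:30.
Omar ∩ Jun ∩ Ulla ∩ Rosa: 13:30-13:45.
Those are the intersection windows.
That's a single block of 15 minutes.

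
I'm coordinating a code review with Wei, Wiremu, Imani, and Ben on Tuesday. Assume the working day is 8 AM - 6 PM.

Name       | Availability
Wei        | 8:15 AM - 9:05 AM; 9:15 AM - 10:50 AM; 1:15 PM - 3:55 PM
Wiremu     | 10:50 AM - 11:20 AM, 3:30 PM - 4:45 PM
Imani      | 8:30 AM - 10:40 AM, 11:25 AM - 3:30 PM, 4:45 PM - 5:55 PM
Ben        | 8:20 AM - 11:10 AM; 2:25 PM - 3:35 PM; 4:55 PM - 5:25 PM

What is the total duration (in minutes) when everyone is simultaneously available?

Wei ∩ Wiremu: 15:30-15:55.
Wei ∩ Wiremu ∩ Imani: ∅.
Wei ∩ Wiremu ∩ Imani ∩ Ben: ∅.
There is no time when everyone is free.
There is no common window, so the total is 0 minutes.

0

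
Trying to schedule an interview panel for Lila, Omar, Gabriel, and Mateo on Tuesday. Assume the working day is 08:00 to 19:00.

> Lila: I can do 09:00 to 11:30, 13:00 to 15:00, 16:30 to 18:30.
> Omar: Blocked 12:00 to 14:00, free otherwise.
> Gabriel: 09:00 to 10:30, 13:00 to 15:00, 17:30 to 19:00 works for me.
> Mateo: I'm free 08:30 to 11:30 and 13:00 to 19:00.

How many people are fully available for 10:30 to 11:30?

3

Lila free: 09:00-11:30, 13:00-15:00, 16:30-18:30.
Omar free: 08:00-12:00, 14:00-19:00 (invert busy blocks within the working day).
Gabriel free: 09:00-10:30, 13:00-15:00, 17:30-19:00.
Mateo free: 08:30-11:30, 13:00-19:00.
Lila, Omar, and Mateo can make the full 10:30-11:30 slot — that's 3.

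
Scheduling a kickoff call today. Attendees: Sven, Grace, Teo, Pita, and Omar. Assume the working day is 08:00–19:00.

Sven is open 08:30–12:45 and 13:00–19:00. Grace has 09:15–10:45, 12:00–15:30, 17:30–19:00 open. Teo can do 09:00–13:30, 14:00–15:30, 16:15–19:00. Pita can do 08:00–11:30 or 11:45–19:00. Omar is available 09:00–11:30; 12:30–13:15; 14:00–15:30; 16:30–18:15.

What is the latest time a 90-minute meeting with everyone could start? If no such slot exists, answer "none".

Sven ∩ Grace: 09:15-10:45, 12:00-12:45, 13:00-15:30, 17:30-19:00.
Sven ∩ Grace ∩ Teo: 09:15-10:45, 12:00-12:45, 13:00-13:30, 14:00-15:30, 17:30-19:00.
Sven ∩ Grace ∩ Teo ∩ Pita: 09:15-10:45, 12:00-12:45, 13:00-13:30, 14:00-15:30, 17:30-19:00.
Sven ∩ Grace ∩ Teo ∩ Pita ∩ Omar: 09:15-10:45, 12:30-12:45, 13:00-13:15, 14:00-15:30, 17:30-18:15.
Those are the intersection windows.
The last common window of at least 90 minutes is 14:00-15:30; a 90-minute meeting can start as late as 14:00 and still end by 15:30.

14:00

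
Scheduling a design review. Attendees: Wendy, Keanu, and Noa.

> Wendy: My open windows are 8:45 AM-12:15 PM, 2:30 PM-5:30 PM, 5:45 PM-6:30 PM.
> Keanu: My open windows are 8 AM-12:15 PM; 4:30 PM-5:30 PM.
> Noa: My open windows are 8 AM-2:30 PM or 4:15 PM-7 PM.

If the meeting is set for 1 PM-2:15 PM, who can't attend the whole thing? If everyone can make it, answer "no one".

Keanu, Wendy

Wendy: not fully free for 13:00-14:15. Keanu: not fully free for 13:00-14:15. Noa: free for 13:00-14:15.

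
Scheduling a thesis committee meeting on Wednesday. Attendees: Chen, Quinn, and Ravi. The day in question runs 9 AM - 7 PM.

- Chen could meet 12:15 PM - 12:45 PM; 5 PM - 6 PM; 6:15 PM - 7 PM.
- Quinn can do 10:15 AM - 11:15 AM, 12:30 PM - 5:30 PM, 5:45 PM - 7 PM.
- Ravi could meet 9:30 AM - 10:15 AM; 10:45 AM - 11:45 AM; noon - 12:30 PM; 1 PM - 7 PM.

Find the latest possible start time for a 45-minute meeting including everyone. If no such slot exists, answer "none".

Chen ∩ Quinn: 12:30-12:45, 17:00-17:30, 17:45-18:00, 18:15-19:00.
Chen ∩ Quinn ∩ Ravi: 17:00-17:30, 17:45-18:00, 18:15-19:00.
The last common window of at least 45 minutes is 18:15-19:00; a 45-minute meeting can start as late as 18:15 and still end by 19:00.

18:15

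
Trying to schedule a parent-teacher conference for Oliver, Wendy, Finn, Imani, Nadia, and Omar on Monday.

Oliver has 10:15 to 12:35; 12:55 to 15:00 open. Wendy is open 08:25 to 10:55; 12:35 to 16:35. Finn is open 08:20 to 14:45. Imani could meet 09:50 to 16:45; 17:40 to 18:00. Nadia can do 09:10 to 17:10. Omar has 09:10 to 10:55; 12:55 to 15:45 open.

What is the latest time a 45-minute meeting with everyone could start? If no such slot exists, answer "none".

Oliver ∩ Wendy: 10:15-10:55, 12:55-15:00.
Oliver ∩ Wendy ∩ Finn: 10:15-10:55, 12:55-14:45.
Oliver ∩ Wendy ∩ Finn ∩ Imani: 10:15-10:55, 12:55-14:45.
Oliver ∩ Wendy ∩ Finn ∩ Imani ∩ Nadia: 10:15-10:55, 12:55-14:45.
Oliver ∩ Wendy ∩ Finn ∩ Imani ∩ Nadia ∩ Omar: 10:15-10:55, 12:55-14:45.
The last common window of at least 45 minutes is 12:55-14:45; a 45-minute meeting can start as late as 14:00 and still end by 14:45.

14:00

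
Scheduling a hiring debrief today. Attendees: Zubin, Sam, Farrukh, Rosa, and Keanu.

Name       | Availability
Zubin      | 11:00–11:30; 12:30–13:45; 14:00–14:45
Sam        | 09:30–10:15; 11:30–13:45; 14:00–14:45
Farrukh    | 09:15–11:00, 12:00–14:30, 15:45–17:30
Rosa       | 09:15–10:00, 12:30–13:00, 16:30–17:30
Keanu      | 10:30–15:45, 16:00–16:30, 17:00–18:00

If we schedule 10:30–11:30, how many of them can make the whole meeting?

Keanu can make the full 10:30-11:30 slot — that's 1.

1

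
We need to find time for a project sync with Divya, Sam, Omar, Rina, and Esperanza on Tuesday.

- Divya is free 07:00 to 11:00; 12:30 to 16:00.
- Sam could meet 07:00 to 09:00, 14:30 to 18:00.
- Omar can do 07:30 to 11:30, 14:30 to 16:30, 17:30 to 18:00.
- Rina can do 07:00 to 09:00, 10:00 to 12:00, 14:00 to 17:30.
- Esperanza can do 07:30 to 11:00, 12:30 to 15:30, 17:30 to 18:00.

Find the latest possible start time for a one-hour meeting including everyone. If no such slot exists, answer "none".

Divya ∩ Sam: 07:00-09:00, 14:30-16:00.
Divya ∩ Sam ∩ Omar: 07:30-09:00, 14:30-16:00.
Divya ∩ Sam ∩ Omar ∩ Rina: 07:30-09:00, 14:30-16:00.
Divya ∩ Sam ∩ Omar ∩ Rina ∩ Esperanza: 07:30-09:00, 14:30-15:30.
The last common window of at least 60 minutes is 14:30-15:30; a 60-minute meeting can start as late as 14:30 and still end by 15:30.

14:30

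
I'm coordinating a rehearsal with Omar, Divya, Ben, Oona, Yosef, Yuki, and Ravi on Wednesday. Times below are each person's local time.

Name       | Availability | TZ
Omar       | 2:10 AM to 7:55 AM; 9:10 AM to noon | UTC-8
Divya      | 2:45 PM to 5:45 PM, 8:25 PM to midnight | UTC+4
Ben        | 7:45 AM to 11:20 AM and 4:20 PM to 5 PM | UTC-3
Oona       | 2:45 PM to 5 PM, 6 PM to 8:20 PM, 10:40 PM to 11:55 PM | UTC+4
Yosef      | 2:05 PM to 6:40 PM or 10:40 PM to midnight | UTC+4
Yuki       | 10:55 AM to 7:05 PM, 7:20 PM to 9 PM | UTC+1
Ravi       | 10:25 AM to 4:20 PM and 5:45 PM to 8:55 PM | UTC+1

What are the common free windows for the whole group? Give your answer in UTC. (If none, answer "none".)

Omar in UTC: 10:10-15:55, 17:10-20:00 (add 8h to convert from UTC-8).
Divya in UTC: 10:45-13:45, 16:25-20:00 (subtract 4h to convert from UTC+4).
Ben in UTC: 10:45-14:20, 19:20-20:00 (add 3h to convert from UTC-3).
Oona in UTC: 10:45-13:00, 14:00-16:20, 18:40-19:55 (subtract 4h to convert from UTC+4).
Yosef in UTC: 10:05-14:40, 18:40-20:00 (subtract 4h to convert from UTC+4).
Yuki in UTC: 09:55-18:05, 18:20-20:00 (subtract 1h to convert from UTC+1).
Ravi in UTC: 09:25-15:20, 16:45-19:55 (subtract 1h to convert from UTC+1).
Omar ∩ Divya: 10:45-13:45, 17:10-20:00.
Omar ∩ Divya ∩ Ben: 10:45-13:45, 19:20-20:00.
Omar ∩ Divya ∩ Ben ∩ Oona: 10:45-13:00, 19:20-19:55.
Omar ∩ Divya ∩ Ben ∩ Oona ∩ Yosef: 10:45-13:00, 19:20-19:55.
Omar ∩ Divya ∩ Ben ∩ Oona ∩ Yosef ∩ Yuki: 10:45-13:00, 19:20-19:55.
Omar ∩ Divya ∩ Ben ∩ Oona ∩ Yosef ∩ Yuki ∩ Ravi: 10:45-13:00, 19:20-19:55.

10:45-13:00, 19:20-19:55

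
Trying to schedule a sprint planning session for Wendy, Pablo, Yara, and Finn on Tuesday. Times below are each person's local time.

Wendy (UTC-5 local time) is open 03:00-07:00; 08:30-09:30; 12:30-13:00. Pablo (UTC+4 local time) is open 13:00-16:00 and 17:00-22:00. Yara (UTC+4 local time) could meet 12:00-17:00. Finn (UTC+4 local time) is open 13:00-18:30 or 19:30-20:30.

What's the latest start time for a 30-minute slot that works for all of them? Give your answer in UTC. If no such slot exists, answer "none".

11:30

Wendy in UTC: 08:00-12:00, 13:30-14:30, 17:30-18:00 (add 5h to convert from UTC-5).
Pablo in UTC: 09:00-12:00, 13:00-18:00 (subtract 4h to convert from UTC+4).
Yara in UTC: 08:00-13:00 (subtract 4h to convert from UTC+4).
Finn in UTC: 09:00-14:30, 15:30-16:30 (subtract 4h to convert from UTC+4).
Wendy ∩ Pablo: 09:00-12:00, 13:30-14:30, 17:30-18:00.
Wendy ∩ Pablo ∩ Yara: 09:00-12:00.
Wendy ∩ Pablo ∩ Yara ∩ Finn: 09:00-12:00.
So the common availability across everyone is 09:00-12:00.
The last common window of at least 30 minutes is 09:00-12:00; a 30-minute meeting can start as late as 11:30 and still end by 12:00.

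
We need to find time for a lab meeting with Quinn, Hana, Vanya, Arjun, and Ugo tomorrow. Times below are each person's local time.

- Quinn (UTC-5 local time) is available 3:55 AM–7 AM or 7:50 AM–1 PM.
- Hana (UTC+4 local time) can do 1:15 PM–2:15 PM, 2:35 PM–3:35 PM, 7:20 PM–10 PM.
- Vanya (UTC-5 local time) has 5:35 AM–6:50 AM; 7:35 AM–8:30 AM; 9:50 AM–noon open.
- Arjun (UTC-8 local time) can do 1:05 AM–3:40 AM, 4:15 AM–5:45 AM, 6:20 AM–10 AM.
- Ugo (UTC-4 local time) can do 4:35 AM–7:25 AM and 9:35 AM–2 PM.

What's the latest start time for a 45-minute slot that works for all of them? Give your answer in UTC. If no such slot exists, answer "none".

Quinn in UTC: 08:55-12:00, 12:50-18:00 (add 5h to convert from UTC-5).
Hana in UTC: 09:15-10:15, 10:35-11:35, 15:20-18:00 (subtract 4h to convert from UTC+4).
Vanya in UTC: 10:35-11:50, 12:35-13:30, 14:50-17:00 (add 5h to convert from UTC-5).
Arjun in UTC: 09:05-11:40, 12:15-13:45, 14:20-18:00 (add 8h to convert from UTC-8).
Ugo in UTC: 08:35-11:25, 13:35-18:00 (add 4h to convert from UTC-4).
Quinn ∩ Hana: 09:15-10:15, 10:35-11:35, 15:20-18:00.
Quinn ∩ Hana ∩ Vanya: 10:35-11:35, 15:20-17:00.
Quinn ∩ Hana ∩ Vanya ∩ Arjun: 10:35-11:35, 15:20-17:00.
Quinn ∩ Hana ∩ Vanya ∩ Arjun ∩ Ugo: 10:35-11:25, 15:20-17:00.
The last common window of at least 45 minutes is 15:20-17:00; a 45-minute meeting can start as late as 16:15 and still end by 17:00.

16:15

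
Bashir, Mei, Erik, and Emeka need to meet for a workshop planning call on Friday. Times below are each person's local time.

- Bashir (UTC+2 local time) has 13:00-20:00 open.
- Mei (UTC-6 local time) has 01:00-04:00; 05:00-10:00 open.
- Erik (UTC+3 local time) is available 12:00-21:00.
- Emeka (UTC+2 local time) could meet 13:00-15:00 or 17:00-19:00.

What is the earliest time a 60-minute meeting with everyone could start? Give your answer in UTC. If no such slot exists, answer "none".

11:00

Bashir in UTC: 11:00-18:00 (subtract 2h to convert from UTC+2).
Mei in UTC: 07:00-10:00, 11:00-16:00 (add 6h to convert from UTC-6).
Erik in UTC: 09:00-18:00 (subtract 3h to convert from UTC+3).
Emeka in UTC: 11:00-13:00, 15:00-17:00 (subtract 2h to convert from UTC+2).
Bashir ∩ Mei: 11:00-16:00.
Bashir ∩ Mei ∩ Erik: 11:00-16:00.
Bashir ∩ Mei ∩ Erik ∩ Emeka: 11:00-13:00, 15:00-16:00.
Those are the intersection windows.
The first common window of at least 60 minutes is 11:00-13:00, so the earliest start is 11:00.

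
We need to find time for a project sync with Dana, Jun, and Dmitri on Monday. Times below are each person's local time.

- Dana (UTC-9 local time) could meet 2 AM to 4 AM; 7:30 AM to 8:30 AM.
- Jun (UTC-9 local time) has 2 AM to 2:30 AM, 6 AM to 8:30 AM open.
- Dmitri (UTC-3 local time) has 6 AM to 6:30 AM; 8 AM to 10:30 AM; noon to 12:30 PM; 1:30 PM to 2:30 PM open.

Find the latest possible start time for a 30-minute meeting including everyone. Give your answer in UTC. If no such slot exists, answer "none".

17:00

Dana in UTC: 11:00-13:00, 16:30-17:30 (add 9h to convert from UTC-9).
Jun in UTC: 11:00-11:30, 15:00-17:30 (add 9h to convert from UTC-9).
Dmitri in UTC: 09:00-09:30, 11:00-13:30, 15:00-15:30, 16:30-17:30 (add 3h to convert from UTC-3).
Dana ∩ Jun: 11:00-11:30, 16:30-17:30.
Dana ∩ Jun ∩ Dmitri: 11:00-11:30, 16:30-17:30.
The last common window of at least 30 minutes is 16:30-17:30; a 30-minute meeting can start as late as 17:00 and still end by 17:30.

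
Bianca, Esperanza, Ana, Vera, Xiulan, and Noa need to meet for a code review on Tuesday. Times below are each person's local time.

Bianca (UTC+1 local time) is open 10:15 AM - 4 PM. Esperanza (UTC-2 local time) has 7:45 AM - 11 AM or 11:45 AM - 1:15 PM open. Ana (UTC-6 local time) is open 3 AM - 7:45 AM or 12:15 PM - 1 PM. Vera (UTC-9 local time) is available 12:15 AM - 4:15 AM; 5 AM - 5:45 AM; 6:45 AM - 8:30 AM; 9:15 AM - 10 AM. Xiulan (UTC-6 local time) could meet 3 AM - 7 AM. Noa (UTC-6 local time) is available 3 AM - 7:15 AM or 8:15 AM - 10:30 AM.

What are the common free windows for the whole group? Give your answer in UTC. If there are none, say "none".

Bianca in UTC: 09:15-15:00 (subtract 1h to convert from UTC+1).
Esperanza in UTC: 09:45-13:00, 13:45-15:15 (add 2h to convert from UTC-2).
Ana in UTC: 09:00-13:45, 18:15-19:00 (add 6h to convert from UTC-6).
Vera in UTC: 09:15-13:15, 14:00-14:45, 15:45-17:30, 18:15-19:00 (add 9h to convert from UTC-9).
Xiulan in UTC: 09:00-13:00 (add 6h to convert from UTC-6).
Noa in UTC: 09:00-13:15, 14:15-16:30 (add 6h to convert from UTC-6).
Bianca ∩ Esperanza: 09:45-13:00, 13:45-15:00.
Bianca ∩ Esperanza ∩ Ana: 09:45-13:00.
Bianca ∩ Esperanza ∩ Ana ∩ Vera: 09:45-13:00.
Bianca ∩ Esperanza ∩ Ana ∩ Vera ∩ Xiulan: 09:45-13:00.
Bianca ∩ Esperanza ∩ Ana ∩ Vera ∩ Xiulan ∩ Noa: 09:45-13:00.

09:45-13:00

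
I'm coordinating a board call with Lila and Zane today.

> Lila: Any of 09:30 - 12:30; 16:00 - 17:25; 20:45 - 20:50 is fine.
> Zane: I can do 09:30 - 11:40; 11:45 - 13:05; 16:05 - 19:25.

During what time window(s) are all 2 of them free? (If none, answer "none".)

09:30-11:40, 11:45-12:30, 16:05-17:25

Lila ∩ Zane: 09:30-11:40, 11:45-12:30, 16:05-17:25.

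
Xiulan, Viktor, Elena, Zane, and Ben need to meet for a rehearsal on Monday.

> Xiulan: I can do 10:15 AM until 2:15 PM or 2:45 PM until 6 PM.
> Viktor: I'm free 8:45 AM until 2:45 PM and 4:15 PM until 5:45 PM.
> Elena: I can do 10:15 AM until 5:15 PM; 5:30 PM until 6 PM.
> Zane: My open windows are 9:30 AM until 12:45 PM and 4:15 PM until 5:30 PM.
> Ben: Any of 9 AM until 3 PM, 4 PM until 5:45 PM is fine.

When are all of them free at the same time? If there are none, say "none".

Xiulan ∩ Viktor: 10:15-14:15, 16:15-17:45.
Xiulan ∩ Viktor ∩ Elena: 10:15-14:15, 16:15-17:15, 17:30-17:45.
Xiulan ∩ Viktor ∩ Elena ∩ Zane: 10:15-12:45, 16:15-17:15.
Xiulan ∩ Viktor ∩ Elena ∩ Zane ∩ Ben: 10:15-12:45, 16:15-17:15.

10:15-12:45, 16:15-17:15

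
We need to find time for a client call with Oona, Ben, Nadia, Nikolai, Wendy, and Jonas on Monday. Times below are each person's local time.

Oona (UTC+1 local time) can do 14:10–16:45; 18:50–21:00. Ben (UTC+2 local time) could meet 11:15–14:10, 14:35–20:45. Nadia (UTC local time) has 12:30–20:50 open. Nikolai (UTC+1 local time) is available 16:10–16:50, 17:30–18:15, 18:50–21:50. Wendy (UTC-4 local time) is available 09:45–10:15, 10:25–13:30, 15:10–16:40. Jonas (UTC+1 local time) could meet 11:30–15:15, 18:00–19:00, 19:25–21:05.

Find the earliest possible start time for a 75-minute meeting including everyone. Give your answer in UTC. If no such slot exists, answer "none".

Oona in UTC: 13:10-15:45, 17:50-20:00 (subtract 1h to convert from UTC+1).
Ben in UTC: 09:15-12:10, 12:35-18:45 (subtract 2h to convert from UTC+2).
Nadia in UTC: 12:30-20:50.
Nikolai in UTC: 15:10-15:50, 16:30-17:15, 17:50-20:50 (subtract 1h to convert from UTC+1).
Wendy in UTC: 13:45-14:15, 14:25-17:30, 19:10-20:40 (add 4h to convert from UTC-4).
Jonas in UTC: 10:30-14:15, 17:00-18:00, 18:25-20:05 (subtract 1h to convert from UTC+1).
Oona ∩ Ben: 13:10-15:45, 17:50-18:45.
Oona ∩ Ben ∩ Nadia: 13:10-15:45, 17:50-18:45.
Oona ∩ Ben ∩ Nadia ∩ Nikolai: 15:10-15:45, 17:50-18:45.
Oona ∩ Ben ∩ Nadia ∩ Nikolai ∩ Wendy: 15:10-15:45.
Oona ∩ Ben ∩ Nadia ∩ Nikolai ∩ Wendy ∩ Jonas: ∅.
There is no time when everyone is free.
No common window is at least 75 minutes long.

none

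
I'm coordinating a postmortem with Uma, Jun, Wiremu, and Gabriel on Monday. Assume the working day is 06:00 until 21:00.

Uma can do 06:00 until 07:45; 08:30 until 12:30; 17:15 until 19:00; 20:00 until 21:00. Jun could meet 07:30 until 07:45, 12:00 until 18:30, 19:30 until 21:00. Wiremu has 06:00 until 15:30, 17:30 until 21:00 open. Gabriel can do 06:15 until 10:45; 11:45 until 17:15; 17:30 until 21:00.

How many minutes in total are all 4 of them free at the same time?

Uma ∩ Jun: 07:30-07:45, 12:00-12:30, 17:15-18:30, 20:00-21:00.
Uma ∩ Jun ∩ Wiremu: 07:30-07:45, 12:00-12:30, 17:30-18:30, 20:00-21:00.
Uma ∩ Jun ∩ Wiremu ∩ Gabriel: 07:30-07:45, 12:00-12:30, 17:30-18:30, 20:00-21:00.
Those are the intersection windows.
Summing the common windows: 15 + 30 + 60 + 60 = 165 minutes.

165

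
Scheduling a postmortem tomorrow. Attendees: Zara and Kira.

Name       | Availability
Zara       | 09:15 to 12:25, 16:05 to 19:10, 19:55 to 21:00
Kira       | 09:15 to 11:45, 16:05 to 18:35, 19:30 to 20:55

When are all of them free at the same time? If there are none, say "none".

Zara ∩ Kira: 09:15-11:45, 16:05-18:35, 19:55-20:55.
Those are the intersection windows.

09:15-11:45, 16:05-18:35, 19:55-20:55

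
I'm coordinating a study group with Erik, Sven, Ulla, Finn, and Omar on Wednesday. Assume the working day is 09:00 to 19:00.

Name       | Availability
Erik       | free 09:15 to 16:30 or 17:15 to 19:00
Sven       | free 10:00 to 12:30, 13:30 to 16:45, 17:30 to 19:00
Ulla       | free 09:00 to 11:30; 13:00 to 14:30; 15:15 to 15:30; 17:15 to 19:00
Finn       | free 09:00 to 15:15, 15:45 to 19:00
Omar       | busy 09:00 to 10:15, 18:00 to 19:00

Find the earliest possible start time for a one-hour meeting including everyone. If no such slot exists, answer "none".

Erik free: 09:15-16:30, 17:15-19:00.
Sven free: 10:00-12:30, 13:30-16:45, 17:30-19:00.
Ulla free: 09:00-11:30, 13:00-14:30, 15:15-15:30, 17:15-19:00.
Finn free: 09:00-15:15, 15:45-19:00.
Omar free: 10:15-18:00 (invert busy blocks within the working day).
Erik ∩ Sven: 10:00-12:30, 13:30-16:30, 17:30-19:00.
Erik ∩ Sven ∩ Ulla: 10:00-11:30, 13:30-14:30, 15:15-15:30, 17:30-19:00.
Erik ∩ Sven ∩ Ulla ∩ Finn: 10:00-11:30, 13:30-14:30, 17:30-19:00.
Erik ∩ Sven ∩ Ulla ∩ Finn ∩ Omar: 10:15-11:30, 13:30-14:30, 17:30-18:00.
Those are the intersection windows.
The first common window of at least 60 minutes is 10:15-11:30, so the earliest start is 10:15.

10:15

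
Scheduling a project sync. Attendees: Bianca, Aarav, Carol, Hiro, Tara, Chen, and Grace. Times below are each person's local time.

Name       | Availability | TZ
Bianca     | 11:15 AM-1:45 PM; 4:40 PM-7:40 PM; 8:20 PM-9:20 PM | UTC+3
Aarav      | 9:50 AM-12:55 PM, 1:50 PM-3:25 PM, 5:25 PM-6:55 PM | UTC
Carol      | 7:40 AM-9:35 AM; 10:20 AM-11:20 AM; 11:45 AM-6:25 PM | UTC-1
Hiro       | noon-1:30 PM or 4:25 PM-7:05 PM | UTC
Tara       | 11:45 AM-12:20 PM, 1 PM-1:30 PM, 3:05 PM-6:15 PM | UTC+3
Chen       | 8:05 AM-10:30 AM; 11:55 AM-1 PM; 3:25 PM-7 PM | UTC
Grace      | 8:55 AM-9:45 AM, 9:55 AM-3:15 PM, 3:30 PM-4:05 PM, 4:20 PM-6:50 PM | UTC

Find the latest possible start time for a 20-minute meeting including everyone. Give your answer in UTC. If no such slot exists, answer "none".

Bianca in UTC: 08:15-10:45, 13:40-16:40, 17:20-18:20 (subtract 3h to convert from UTC+3).
Aarav in UTC: 09:50-12:55, 13:50-15:25, 17:25-18:55.
Carol in UTC: 08:40-10:35, 11:20-12:20, 12:45-19:25 (add 1h to convert from UTC-1).
Hiro in UTC: 12:00-13:30, 16:25-19:05.
Tara in UTC: 08:45-09:20, 10:00-10:30, 12:05-15:15 (subtract 3h to convert from UTC+3).
Chen in UTC: 08:05-10:30, 11:55-13:00, 15:25-19:00.
Grace in UTC: 08:55-09:45, 09:55-15:15, 15:30-16:05, 16:20-18:50.
Bianca ∩ Aarav: 09:50-10:45, 13:50-15:25, 17:25-18:20.
Bianca ∩ Aarav ∩ Carol: 09:50-10:35, 13:50-15:25, 17:25-18:20.
Bianca ∩ Aarav ∩ Carol ∩ Hiro: 17:25-18:20.
Bianca ∩ Aarav ∩ Carol ∩ Hiro ∩ Tara: ∅.
Bianca ∩ Aarav ∩ Carol ∩ Hiro ∩ Tara ∩ Chen: ∅.
Bianca ∩ Aarav ∩ Carol ∩ Hiro ∩ Tara ∩ Chen ∩ Grace: ∅.
There is no time when everyone is free.
No common window is at least 20 minutes long.

none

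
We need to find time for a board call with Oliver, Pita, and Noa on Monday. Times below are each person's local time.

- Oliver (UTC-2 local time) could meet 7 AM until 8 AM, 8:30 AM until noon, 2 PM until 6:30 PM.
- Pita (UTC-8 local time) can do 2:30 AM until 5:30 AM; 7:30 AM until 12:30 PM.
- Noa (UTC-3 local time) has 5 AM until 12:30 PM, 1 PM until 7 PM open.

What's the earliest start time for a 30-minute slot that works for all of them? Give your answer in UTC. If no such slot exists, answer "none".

10:30

Oliver in UTC: 09:00-10:00, 10:30-14:00, 16:00-20:30 (add 2h to convert from UTC-2).
Pita in UTC: 10:30-13:30, 15:30-20:30 (add 8h to convert from UTC-8).
Noa in UTC: 08:00-15:30, 16:00-22:00 (add 3h to convert from UTC-3).
Oliver ∩ Pita: 10:30-13:30, 16:00-20:30.
Oliver ∩ Pita ∩ Noa: 10:30-13:30, 16:00-20:30.
The first common window of at least 30 minutes is 10:30-13:30, so the earliest start is 10:30.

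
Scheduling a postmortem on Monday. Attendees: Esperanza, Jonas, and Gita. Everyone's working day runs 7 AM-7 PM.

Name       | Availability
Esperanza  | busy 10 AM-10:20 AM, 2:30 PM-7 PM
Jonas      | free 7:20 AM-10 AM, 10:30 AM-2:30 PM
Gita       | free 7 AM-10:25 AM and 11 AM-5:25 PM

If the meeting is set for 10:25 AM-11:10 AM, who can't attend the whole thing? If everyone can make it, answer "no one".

Esperanza free: 07:00-10:00, 10:20-14:30 (invert busy blocks within the working day).
Jonas free: 07:20-10:00, 10:30-14:30.
Gita free: 07:00-10:25, 11:00-17:25.
Esperanza: free for 10:25-11:10. Jonas: not fully free for 10:25-11:10. Gita: not fully free for 10:25-11:10.

Gita, Jonas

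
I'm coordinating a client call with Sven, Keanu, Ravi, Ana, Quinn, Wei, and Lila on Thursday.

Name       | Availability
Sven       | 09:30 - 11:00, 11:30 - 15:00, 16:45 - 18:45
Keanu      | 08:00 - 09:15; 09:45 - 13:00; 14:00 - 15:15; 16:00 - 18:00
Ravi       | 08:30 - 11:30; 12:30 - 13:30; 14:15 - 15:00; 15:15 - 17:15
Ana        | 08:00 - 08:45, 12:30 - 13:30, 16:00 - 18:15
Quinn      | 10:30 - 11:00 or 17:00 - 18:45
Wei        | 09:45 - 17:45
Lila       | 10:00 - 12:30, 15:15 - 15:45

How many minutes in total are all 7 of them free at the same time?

Sven ∩ Keanu: 09:45-11:00, 11:30-13:00, 14:00-15:00, 16:45-18:00.
Sven ∩ Keanu ∩ Ravi: 09:45-11:00, 12:30-13:00, 14:15-15:00, 16:45-17:15.
Sven ∩ Keanu ∩ Ravi ∩ Ana: 12:30-13:00, 16:45-17:15.
Sven ∩ Keanu ∩ Ravi ∩ Ana ∩ Quinn: 17:00-17:15.
Sven ∩ Keanu ∩ Ravi ∩ Ana ∩ Quinn ∩ Wei: 17:00-17:15.
Sven ∩ Keanu ∩ Ravi ∩ Ana ∩ Quinn ∩ Wei ∩ Lila: ∅.
There is no time when everyone is free.
There is no common window, so the total is 0 minutes.

0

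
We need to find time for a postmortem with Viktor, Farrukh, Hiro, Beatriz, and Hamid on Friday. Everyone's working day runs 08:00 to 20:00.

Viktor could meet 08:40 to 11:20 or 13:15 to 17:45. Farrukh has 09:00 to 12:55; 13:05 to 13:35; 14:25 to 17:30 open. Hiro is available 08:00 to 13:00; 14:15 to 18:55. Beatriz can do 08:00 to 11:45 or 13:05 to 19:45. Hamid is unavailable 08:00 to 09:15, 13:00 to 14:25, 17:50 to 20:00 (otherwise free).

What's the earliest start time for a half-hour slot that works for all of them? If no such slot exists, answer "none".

09:15

Viktor free: 08:40-11:20, 13:15-17:45.
Farrukh free: 09:00-12:55, 13:05-13:35, 14:25-17:30.
Hiro free: 08:00-13:00, 14:15-18:55.
Beatriz free: 08:00-11:45, 13:05-19:45.
Hamid free: 09:15-13:00, 14:25-17:50 (invert busy blocks within the working day).
Viktor ∩ Farrukh: 09:00-11:20, 13:15-13:35, 14:25-17:30.
Viktor ∩ Farrukh ∩ Hiro: 09:00-11:20, 14:25-17:30.
Viktor ∩ Farrukh ∩ Hiro ∩ Beatriz: 09:00-11:20, 14:25-17:30.
Viktor ∩ Farrukh ∩ Hiro ∩ Beatriz ∩ Hamid: 09:15-11:20, 14:25-17:30.
The first common window of at least 30 minutes is 09:15-11:20, so the earliest start is 09:15.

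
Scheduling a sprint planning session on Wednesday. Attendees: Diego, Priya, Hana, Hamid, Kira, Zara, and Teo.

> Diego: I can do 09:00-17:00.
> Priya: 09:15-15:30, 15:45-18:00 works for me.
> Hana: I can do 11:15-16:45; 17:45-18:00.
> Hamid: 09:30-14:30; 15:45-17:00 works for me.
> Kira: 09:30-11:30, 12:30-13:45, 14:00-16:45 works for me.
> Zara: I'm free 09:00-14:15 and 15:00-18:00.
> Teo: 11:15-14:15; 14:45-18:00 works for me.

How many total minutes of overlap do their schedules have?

165

Diego ∩ Priya: 09:15-15:30, 15:45-17:00.
Diego ∩ Priya ∩ Hana: 11:15-15:30, 15:45-16:45.
Diego ∩ Priya ∩ Hana ∩ Hamid: 11:15-14:30, 15:45-16:45.
Diego ∩ Priya ∩ Hana ∩ Hamid ∩ Kira: 11:15-11:30, 12:30-13:45, 14:00-14:30, 15:45-16:45.
Diego ∩ Priya ∩ Hana ∩ Hamid ∩ Kira ∩ Zara: 11:15-11:30, 12:30-13:45, 14:00-14:15, 15:45-16:45.
Diego ∩ Priya ∩ Hana ∩ Hamid ∩ Kira ∩ Zara ∩ Teo: 11:15-11:30, 12:30-13:45, 14:00-14:15, 15:45-16:45.
So the common availability across everyone is 11:15-11:30, 12:30-13:45, 14:00-14:15, 15:45-16:45.
Summing the common windows: 15 + 75 + 15 + 60 = 165 minutes.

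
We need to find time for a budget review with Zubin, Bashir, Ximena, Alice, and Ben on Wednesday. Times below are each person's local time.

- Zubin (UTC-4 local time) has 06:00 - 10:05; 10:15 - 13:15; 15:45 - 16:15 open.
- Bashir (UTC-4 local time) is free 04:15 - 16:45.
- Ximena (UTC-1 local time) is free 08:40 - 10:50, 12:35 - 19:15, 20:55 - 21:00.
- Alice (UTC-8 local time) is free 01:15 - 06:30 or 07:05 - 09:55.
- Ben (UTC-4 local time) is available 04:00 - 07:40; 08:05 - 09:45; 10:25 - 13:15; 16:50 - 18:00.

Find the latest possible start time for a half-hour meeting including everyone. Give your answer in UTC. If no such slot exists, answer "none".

16:45

Zubin in UTC: 10:00-14:05, 14:15-17:15, 19:45-20:15 (add 4h to convert from UTC-4).
Bashir in UTC: 08:15-20:45 (add 4h to convert from UTC-4).
Ximena in UTC: 09:40-11:50, 13:35-20:15, 21:55-22:00 (add 1h to convert from UTC-1).
Alice in UTC: 09:15-14:30, 15:05-17:55 (add 8h to convert from UTC-8).
Ben in UTC: 08:00-11:40, 12:05-13:45, 14:25-17:15, 20:50-22:00 (add 4h to convert from UTC-4).
Zubin ∩ Bashir: 10:00-14:05, 14:15-17:15, 19:45-20:15.
Zubin ∩ Bashir ∩ Ximena: 10:00-11:50, 13:35-14:05, 14:15-17:15, 19:45-20:15.
Zubin ∩ Bashir ∩ Ximena ∩ Alice: 10:00-11:50, 13:35-14:05, 14:15-14:30, 15:05-17:15.
Zubin ∩ Bashir ∩ Ximena ∩ Alice ∩ Ben: 10:00-11:40, 13:35-13:45, 14:25-14:30, 15:05-17:15.
The last common window of at least 30 minutes is 15:05-17:15; a 30-minute meeting can start as late as 16:45 and still end by 17:15.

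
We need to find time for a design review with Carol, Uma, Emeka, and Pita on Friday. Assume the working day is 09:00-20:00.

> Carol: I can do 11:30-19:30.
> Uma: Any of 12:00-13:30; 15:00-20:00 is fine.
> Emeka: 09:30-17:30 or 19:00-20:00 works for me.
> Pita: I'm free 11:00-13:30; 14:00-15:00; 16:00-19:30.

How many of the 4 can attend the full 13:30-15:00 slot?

2

Carol and Emeka can make the full 13:30-15:00 slot — that's 2.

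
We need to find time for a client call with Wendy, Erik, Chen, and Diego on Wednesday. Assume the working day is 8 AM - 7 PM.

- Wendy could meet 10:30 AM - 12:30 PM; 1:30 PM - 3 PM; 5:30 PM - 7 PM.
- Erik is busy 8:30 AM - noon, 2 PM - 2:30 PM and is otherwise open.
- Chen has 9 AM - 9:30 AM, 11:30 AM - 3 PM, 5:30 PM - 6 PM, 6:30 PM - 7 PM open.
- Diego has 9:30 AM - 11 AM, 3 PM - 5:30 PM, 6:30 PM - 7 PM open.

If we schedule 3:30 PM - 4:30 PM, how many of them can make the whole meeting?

Wendy free: 10:30-12:30, 13:30-15:00, 17:30-19:00.
Erik free: 08:00-08:30, 12:00-14:00, 14:30-19:00 (invert busy blocks within the working day).
Chen free: 09:00-09:30, 11:30-15:00, 17:30-18:00, 18:30-19:00.
Diego free: 09:30-11:00, 15:00-17:30, 18:30-19:00.
Erik and Diego can make the full 15:30-16:30 slot — that's 2.

2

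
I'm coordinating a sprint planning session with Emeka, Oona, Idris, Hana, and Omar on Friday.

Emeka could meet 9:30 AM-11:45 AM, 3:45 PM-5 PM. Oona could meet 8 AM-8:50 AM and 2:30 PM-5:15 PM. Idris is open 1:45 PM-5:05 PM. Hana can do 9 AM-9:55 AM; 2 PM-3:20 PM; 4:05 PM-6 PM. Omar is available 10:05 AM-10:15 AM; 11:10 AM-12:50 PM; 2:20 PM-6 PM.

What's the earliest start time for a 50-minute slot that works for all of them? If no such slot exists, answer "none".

Emeka ∩ Oona: 15:45-17:00.
Emeka ∩ Oona ∩ Idris: 15:45-17:00.
Emeka ∩ Oona ∩ Idris ∩ Hana: 16:05-17:00.
Emeka ∩ Oona ∩ Idris ∩ Hana ∩ Omar: 16:05-17:00.
The first common window of at least 50 minutes is 16:05-17:00, so the earliest start is 16:05.

16:05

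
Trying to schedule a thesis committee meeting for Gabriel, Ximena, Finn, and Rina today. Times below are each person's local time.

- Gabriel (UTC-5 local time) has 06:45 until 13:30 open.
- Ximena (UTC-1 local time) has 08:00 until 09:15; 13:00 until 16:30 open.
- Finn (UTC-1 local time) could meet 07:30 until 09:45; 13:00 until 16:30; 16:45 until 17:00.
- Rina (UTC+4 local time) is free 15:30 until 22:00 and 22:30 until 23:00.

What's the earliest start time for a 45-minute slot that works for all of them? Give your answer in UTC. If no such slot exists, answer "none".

Gabriel in UTC: 11:45-18:30 (add 5h to convert from UTC-5).
Ximena in UTC: 09:00-10:15, 14:00-17:30 (add 1h to convert from UTC-1).
Finn in UTC: 08:30-10:45, 14:00-17:30, 17:45-18:00 (add 1h to convert from UTC-1).
Rina in UTC: 11:30-18:00, 18:30-19:00 (subtract 4h to convert from UTC+4).
Gabriel ∩ Ximena: 14:00-17:30.
Gabriel ∩ Ximena ∩ Finn: 14:00-17:30.
Gabriel ∩ Ximena ∩ Finn ∩ Rina: 14:00-17:30.
So the common availability across everyone is 14:00-17:30.
The first common window of at least 45 minutes is 14:00-17:30, so the earliest start is 14:00.

14:00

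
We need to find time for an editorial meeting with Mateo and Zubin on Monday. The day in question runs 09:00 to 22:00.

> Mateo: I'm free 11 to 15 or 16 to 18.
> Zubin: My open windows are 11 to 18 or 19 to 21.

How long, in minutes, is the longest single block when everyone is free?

Mateo ∩ Zubin: 11:00-15:00, 16:00-18:00.
Those are the intersection windows.
The longest is 11:00-15:00 at 240 minutes.

240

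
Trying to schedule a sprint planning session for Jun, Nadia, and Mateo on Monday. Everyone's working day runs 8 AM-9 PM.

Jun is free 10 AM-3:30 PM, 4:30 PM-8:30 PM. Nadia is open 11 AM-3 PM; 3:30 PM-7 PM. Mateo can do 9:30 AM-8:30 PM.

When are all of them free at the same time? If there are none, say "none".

Jun ∩ Nadia: 11:00-15:00, 16:30-19:00.
Jun ∩ Nadia ∩ Mateo: 11:00-15:00, 16:30-19:00.

11:00-15:00, 16:30-19:00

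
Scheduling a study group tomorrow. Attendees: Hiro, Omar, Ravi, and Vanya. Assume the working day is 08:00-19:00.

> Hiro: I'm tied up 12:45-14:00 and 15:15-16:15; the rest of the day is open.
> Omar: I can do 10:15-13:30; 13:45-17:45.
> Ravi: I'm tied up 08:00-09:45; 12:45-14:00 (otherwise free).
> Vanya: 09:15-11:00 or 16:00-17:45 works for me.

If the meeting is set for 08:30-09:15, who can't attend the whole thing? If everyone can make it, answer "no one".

Hiro free: 08:00-12:45, 14:00-15:15, 16:15-19:00 (invert busy blocks within the working day).
Omar free: 10:15-13:30, 13:45-17:45.
Ravi free: 09:45-12:45, 14:00-19:00 (invert busy blocks within the working day).
Vanya free: 09:15-11:00, 16:00-17:45.
Hiro: free for 08:30-09:15. Omar: not fully free for 08:30-09:15. Ravi: not fully free for 08:30-09:15. Vanya: not fully free for 08:30-09:15.

Omar, Ravi, Vanya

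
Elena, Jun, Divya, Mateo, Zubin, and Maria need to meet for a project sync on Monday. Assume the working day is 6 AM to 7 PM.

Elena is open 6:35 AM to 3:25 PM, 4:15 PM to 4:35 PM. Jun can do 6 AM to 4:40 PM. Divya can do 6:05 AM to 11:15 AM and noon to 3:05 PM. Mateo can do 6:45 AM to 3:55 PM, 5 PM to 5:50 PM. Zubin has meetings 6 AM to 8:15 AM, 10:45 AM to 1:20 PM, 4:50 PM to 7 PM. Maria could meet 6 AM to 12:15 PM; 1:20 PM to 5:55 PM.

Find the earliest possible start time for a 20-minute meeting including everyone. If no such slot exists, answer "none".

Elena free: 06:35-15:25, 16:15-16:35.
Jun free: 06:00-16:40.
Divya free: 06:05-11:15, 12:00-15:05.
Mateo free: 06:45-15:55, 17:00-17:50.
Zubin free: 08:15-10:45, 13:20-16:50 (invert busy blocks within the working day).
Maria free: 06:00-12:15, 13:20-17:55.
Elena ∩ Jun: 06:35-15:25, 16:15-16:35.
Elena ∩ Jun ∩ Divya: 06:35-11:15, 12:00-15:05.
Elena ∩ Jun ∩ Divya ∩ Mateo: 06:45-11:15, 12:00-15:05.
Elena ∩ Jun ∩ Divya ∩ Mateo ∩ Zubin: 08:15-10:45, 13:20-15:05.
Elena ∩ Jun ∩ Divya ∩ Mateo ∩ Zubin ∩ Maria: 08:15-10:45, 13:20-15:05.
Those are the intersection windows.
The first common window of at least 20 minutes is 08:15-10:45, so the earliest start is 08:15.

08:15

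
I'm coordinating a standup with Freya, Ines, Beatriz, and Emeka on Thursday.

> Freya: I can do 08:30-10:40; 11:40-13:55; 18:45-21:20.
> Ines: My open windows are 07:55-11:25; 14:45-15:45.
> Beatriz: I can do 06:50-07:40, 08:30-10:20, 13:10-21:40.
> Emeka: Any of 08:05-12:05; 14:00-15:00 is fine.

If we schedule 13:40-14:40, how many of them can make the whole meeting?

Beatriz can make the full 13:40-14:40 slot — that's 1.

1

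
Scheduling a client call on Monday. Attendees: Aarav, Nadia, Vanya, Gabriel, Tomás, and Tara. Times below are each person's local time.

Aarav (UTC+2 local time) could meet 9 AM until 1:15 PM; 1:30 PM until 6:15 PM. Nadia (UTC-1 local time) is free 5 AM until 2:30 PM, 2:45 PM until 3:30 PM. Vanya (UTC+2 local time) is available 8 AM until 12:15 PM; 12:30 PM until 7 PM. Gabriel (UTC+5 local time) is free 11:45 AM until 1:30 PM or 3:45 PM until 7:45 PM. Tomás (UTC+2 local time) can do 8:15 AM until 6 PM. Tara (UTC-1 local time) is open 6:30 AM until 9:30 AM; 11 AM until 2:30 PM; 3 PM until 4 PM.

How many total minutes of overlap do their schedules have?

Aarav in UTC: 07:00-11:15, 11:30-16:15 (subtract 2h to convert from UTC+2).
Nadia in UTC: 06:00-15:30, 15:45-16:30 (add 1h to convert from UTC-1).
Vanya in UTC: 06:00-10:15, 10:30-17:00 (subtract 2h to convert from UTC+2).
Gabriel in UTC: 06:45-08:30, 10:45-14:45 (subtract 5h to convert from UTC+5).
Tomás in UTC: 06:15-16:00 (subtract 2h to convert from UTC+2).
Tara in UTC: 07:30-10:30, 12:00-15:30, 16:00-17:00 (add 1h to convert from UTC-1).
Aarav ∩ Nadia: 07:00-11:15, 11:30-15:30, 15:45-16:15.
Aarav ∩ Nadia ∩ Vanya: 07:00-10:15, 10:30-11:15, 11:30-15:30, 15:45-16:15.
Aarav ∩ Nadia ∩ Vanya ∩ Gabriel: 07:00-08:30, 10:45-11:15, 11:30-14:45.
Aarav ∩ Nadia ∩ Vanya ∩ Gabriel ∩ Tomás: 07:00-08:30, 10:45-11:15, 11:30-14:45.
Aarav ∩ Nadia ∩ Vanya ∩ Gabriel ∩ Tomás ∩ Tara: 07:30-08:30, 12:00-14:45.
Summing the common windows: 60 + 165 = 225 minutes.

225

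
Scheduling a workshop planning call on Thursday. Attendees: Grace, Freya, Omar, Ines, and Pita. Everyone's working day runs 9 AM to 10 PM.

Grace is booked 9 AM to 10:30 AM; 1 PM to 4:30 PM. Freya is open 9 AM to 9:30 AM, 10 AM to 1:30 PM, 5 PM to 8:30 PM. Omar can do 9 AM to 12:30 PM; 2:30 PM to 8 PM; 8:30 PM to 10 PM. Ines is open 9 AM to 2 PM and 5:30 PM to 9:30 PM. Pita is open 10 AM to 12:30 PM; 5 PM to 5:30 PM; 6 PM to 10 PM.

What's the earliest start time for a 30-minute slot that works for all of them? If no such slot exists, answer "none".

10:30

Grace free: 10:30-13:00, 16:30-22:00 (invert busy blocks within the working day).
Freya free: 09:00-09:30, 10:00-13:30, 17:00-20:30.
Omar free: 09:00-12:30, 14:30-20:00, 20:30-22:00.
Ines free: 09:00-14:00, 17:30-21:30.
Pita free: 10:00-12:30, 17:00-17:30, 18:00-22:00.
Grace ∩ Freya: 10:30-13:00, 17:00-20:30.
Grace ∩ Freya ∩ Omar: 10:30-12:30, 17:00-20:00.
Grace ∩ Freya ∩ Omar ∩ Ines: 10:30-12:30, 17:30-20:00.
Grace ∩ Freya ∩ Omar ∩ Ines ∩ Pita: 10:30-12:30, 18:00-20:00.
The first common window of at least 30 minutes is 10:30-12:30, so the earliest start is 10:30.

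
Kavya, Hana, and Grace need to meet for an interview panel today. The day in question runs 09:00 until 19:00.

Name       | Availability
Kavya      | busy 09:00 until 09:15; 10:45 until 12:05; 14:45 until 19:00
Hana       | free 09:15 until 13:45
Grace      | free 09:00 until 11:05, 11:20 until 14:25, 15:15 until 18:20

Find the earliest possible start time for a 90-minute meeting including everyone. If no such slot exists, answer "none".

09:15

Kavya free: 09:15-10:45, 12:05-14:45 (invert busy blocks within the working day).
Hana free: 09:15-13:45.
Grace free: 09:00-11:05, 11:20-14:25, 15:15-18:20.
Kavya ∩ Hana: 09:15-10:45, 12:05-13:45.
Kavya ∩ Hana ∩ Grace: 09:15-10:45, 12:05-13:45.
So the common availability across everyone is 09:15-10:45, 12:05-13:45.
The first common window of at least 90 minutes is 09:15-10:45, so the earliest start is 09:15.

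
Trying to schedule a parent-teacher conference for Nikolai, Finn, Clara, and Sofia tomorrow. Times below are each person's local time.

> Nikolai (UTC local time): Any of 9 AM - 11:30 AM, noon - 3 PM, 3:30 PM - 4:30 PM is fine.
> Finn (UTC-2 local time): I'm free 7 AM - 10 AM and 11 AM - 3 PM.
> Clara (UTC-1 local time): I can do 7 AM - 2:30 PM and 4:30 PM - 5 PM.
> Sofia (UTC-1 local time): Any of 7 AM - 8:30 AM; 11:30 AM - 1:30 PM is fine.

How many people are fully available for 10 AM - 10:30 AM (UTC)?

3

Nikolai in UTC: 09:00-11:30, 12:00-15:00, 15:30-16:30.
Finn in UTC: 09:00-12:00, 13:00-17:00 (add 2h to convert from UTC-2).
Clara in UTC: 08:00-15:30, 17:30-18:00 (add 1h to convert from UTC-1).
Sofia in UTC: 08:00-09:30, 12:30-14:30 (add 1h to convert from UTC-1).
Nikolai, Finn, and Clara can make the full 10:00-10:30 slot — that's 3.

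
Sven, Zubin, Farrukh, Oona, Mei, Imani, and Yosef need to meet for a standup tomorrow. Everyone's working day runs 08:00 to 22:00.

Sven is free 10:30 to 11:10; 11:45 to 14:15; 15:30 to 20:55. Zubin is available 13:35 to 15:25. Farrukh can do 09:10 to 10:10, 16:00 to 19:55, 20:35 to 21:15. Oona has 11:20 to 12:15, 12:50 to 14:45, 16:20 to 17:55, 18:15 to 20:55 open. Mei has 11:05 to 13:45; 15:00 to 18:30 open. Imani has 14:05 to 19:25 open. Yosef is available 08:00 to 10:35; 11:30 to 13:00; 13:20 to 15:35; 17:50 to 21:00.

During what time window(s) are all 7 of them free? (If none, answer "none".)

Sven ∩ Zubin: 13:35-14:15.
Sven ∩ Zubin ∩ Farrukh: ∅.
Sven ∩ Zubin ∩ Farrukh ∩ Oona: ∅.
Sven ∩ Zubin ∩ Farrukh ∩ Oona ∩ Mei: ∅.
Sven ∩ Zubin ∩ Farrukh ∩ Oona ∩ Mei ∩ Imani: ∅.
Sven ∩ Zubin ∩ Farrukh ∩ Oona ∩ Mei ∩ Imani ∩ Yosef: ∅.
There is no time when everyone is free.

none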